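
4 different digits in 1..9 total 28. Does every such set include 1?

Counterexample: {4,7,8,9} sums to 28 without using 1.

No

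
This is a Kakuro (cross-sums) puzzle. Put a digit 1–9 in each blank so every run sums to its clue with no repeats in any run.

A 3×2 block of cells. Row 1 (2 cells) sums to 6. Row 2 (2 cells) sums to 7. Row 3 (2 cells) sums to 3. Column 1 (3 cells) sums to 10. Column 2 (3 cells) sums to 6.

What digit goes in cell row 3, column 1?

3 in 2 cells must be {1,2}; 6 in 3 cells must be {1,2,3}.
Nothing is forced directly, so branch on (1,2), whose candidates are 1 or 2. If (1,2) = 2: that forces (1,1) = 4, (3,1) = 1, after which (3,2) would have to be in {2} for the 3 across but in {1,3} for the 6 down — contradiction. So (1,2) = 1.
(1,1) = 6 − 1 = 5 completes the 6 across.
Given what's placed, (3,2) must be 2 to fit the 3 across and 6 down.
(2,2) = 6 − 3 = 3 completes the 6 down.
(3,1) = 3 − 2 = 1 completes the 3 across.
(2,1) = 7 − 3 = 4 completes the 7 across.

1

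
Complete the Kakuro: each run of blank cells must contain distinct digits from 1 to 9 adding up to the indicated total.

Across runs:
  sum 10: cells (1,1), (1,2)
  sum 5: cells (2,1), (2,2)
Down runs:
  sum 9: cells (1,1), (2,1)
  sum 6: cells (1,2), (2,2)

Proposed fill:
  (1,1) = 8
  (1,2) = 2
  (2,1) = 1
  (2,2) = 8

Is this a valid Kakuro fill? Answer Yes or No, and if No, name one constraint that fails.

No — the across run (2,1)–(2,2) sums to 9, not 5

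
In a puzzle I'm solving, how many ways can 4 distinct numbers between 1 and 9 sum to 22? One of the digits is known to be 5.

5

4 distinct digits from 1–9 sum between 10 and 30.
Keeping only sets containing 5.
Enumerating: {1,5,7,9}, {2,5,6,9}, {2,5,7,8}, {3,5,6,8}, {4,5,6,7}.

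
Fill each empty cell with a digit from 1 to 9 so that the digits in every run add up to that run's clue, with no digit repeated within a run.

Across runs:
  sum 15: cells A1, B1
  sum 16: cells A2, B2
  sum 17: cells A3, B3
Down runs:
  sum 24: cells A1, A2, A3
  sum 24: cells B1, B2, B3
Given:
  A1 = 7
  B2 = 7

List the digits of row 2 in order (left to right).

9, 7

16 in 2 cells must be {7,9}; 17 in 2 cells must be {8,9}; 24 in 3 cells must be {7,8,9}.
B1 = 15 − 7 = 8 completes the 15 across.
A2 = 16 − 7 = 9 completes the 16 across.
A3 = 24 − 16 = 8 completes the 24 down.
B3 = 17 − 8 = 9 completes the 17 across.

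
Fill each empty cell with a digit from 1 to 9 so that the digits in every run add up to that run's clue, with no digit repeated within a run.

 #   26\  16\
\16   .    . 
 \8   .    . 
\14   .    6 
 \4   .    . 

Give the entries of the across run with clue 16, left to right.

16 in 2 cells must be {7,9}; 4 in 2 cells must be {1,3}.
R1C2 = 7: the only remaining digit allowed by both the 16 across and the 16 down.
R3C1 = 14 − 6 = 8 completes the 14 across.
Given what's placed, R4C1 must be 3 to fit the 4 across and 26 down.
R4C2 = 4 − 3 = 1 completes the 4 across.
R1C1 = 16 − 7 = 9 completes the 16 across.
R2C1 = 26 − 20 = 6 completes the 26 down.
R2C2 = 8 − 6 = 2 completes the 8 across.

9 7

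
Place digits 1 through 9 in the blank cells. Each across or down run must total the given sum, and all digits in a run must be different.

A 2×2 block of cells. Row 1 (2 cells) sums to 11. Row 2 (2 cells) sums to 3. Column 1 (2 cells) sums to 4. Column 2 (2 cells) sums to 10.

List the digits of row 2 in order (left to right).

3 in 2 cells must be {1,2}; 4 in 2 cells must be {1,3}.
The 11 across and the 4 down share only 3, so (1,1) = 3.
(1,2) = 11 − 3 = 8 completes the 11 across.
(2,1) = 4 − 3 = 1 completes the 4 down.
(2,2) = 3 − 1 = 2 completes the 3 across.

1, 2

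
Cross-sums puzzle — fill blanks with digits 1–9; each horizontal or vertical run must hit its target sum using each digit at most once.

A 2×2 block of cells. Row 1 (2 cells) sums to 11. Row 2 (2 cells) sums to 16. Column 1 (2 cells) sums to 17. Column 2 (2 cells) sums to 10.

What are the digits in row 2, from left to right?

16 in 2 cells must be {7,9}; 17 in 2 cells must be {8,9}.
The 16 across and the 17 down share only 9, so (2,1) = 9.
(2,2) = 16 − 9 = 7 completes the 16 across.
(1,1) = 17 − 9 = 8 completes the 17 down.
(1,2) = 11 − 8 = 3 completes the 11 across.

9, 7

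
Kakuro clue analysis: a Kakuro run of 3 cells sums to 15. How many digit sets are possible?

8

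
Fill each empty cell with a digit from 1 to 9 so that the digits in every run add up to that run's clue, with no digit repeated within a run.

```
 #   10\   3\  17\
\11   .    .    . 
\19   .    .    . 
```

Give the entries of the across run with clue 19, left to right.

8 2 9

3 in 2 cells must be {1,2}; 17 in 2 cells must be {8,9}.
The 11 across and the 17 down share only 8, so R1C3 = 8.
The 19 across and the 3 down share only 2, so R2C2 = 2.
R2C3 = 17 − 8 = 9 completes the 17 down.
R1C2 = 3 − 2 = 1 completes the 3 down.
R2C1 = 19 − 11 = 8 completes the 19 across.
R1C1 = 11 − 9 = 2 completes the 11 across.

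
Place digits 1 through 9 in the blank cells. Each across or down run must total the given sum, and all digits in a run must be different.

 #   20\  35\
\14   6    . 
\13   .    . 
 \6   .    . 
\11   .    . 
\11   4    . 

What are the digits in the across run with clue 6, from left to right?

35 in 5 cells must be {5,6,7,8,9}.
R1C2 = 14 − 6 = 8 completes the 14 across.
Given what's placed, R3C2 must be 5 to fit the 6 across and 35 down.
R5C2 = 11 − 4 = 7 completes the 11 across.
R3C1 = 6 − 5 = 1 completes the 6 across.

1, 5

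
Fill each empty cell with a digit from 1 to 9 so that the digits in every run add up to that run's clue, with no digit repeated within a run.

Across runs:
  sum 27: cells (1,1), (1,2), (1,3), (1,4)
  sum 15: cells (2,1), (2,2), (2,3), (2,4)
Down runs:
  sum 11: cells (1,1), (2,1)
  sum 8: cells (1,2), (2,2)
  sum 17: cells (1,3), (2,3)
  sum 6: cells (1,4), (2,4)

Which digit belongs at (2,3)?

8

17 in 2 cells must be {8,9}.
Nothing is forced directly, so branch on (1,4), whose candidates are 4 or 5. If (1,4) = 4: that forces (1,2) = 6, (2,2) = 2, after which (2,4) would have to be in {1,3,4,5,6,7,8,9} for the 15 across but in {2} for the 6 down — contradiction. So (1,4) = 5.
Given what's placed, (1,3) must be 9 to fit the 27 across and 17 down.
(2,3) = 17 − 9 = 8 completes the 17 down.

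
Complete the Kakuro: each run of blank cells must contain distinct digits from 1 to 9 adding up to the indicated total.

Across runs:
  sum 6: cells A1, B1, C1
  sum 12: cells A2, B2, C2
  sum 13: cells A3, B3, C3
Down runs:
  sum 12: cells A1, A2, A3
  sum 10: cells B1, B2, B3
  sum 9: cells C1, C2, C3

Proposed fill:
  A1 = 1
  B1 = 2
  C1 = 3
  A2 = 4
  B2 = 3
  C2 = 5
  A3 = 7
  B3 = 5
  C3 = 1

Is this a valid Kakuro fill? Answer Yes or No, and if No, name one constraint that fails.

Across: 1+2+3=6; 4+3+5=12; 7+5+1=13. Down: 1+4+7=12; 2+3+5=10; 3+5+1=9. No digit repeats within any run.

Yes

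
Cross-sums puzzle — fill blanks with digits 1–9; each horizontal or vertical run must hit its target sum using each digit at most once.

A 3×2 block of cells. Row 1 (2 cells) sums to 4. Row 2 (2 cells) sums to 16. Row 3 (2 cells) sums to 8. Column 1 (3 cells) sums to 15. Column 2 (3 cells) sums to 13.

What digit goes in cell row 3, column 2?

3

4 in 2 cells must be {1,3}; 16 in 2 cells must be {7,9}.
Nothing is forced directly, so branch on (1,1), whose candidates are 1 or 3. If (1,1) = 1: that forces (1,2) = 3, (2,1) = 9, after which (2,2) would have to be in {7} for the 16 across but in {1,2,4,6,8,9} for the 13 down — contradiction. So (1,1) = 3.
(1,2) = 4 − 3 = 1 completes the 4 across.
Given what's placed, (2,1) must be 7 to fit the 16 across and 15 down.
(2,2) = 16 − 7 = 9 completes the 16 across.
(3,1) = 15 − 10 = 5 completes the 15 down.
(3,2) = 8 − 5 = 3 completes the 8 across.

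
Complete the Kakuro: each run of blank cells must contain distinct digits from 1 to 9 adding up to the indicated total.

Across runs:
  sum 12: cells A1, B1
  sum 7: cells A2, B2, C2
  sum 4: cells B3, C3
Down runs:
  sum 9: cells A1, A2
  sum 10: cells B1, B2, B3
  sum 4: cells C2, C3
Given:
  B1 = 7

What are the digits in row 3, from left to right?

7 in 3 cells must be {1,2,4}; 4 in 2 cells must be {1,3}.
A1 = 12 − 7 = 5 completes the 12 across.
A2 = 9 − 5 = 4 completes the 9 down.
C2 = 1: the only remaining digit allowed by both the 7 across and the 4 down.
Given what's placed, B3 must be 1 to fit the 4 across and 10 down.
C3 = 4 − 1 = 3 completes the 4 across.
B2 = 7 − 5 = 2 completes the 7 across.

1 3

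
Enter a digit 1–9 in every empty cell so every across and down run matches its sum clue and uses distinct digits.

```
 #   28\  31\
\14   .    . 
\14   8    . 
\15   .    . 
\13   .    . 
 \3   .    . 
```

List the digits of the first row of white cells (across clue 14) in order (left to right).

5, 9

3 in 2 cells must be {1,2}.
R2C2 = 14 − 8 = 6 completes the 14 across.
Given what's placed, R5C2 must be 1 to fit the 3 across and 31 down.
R5C1 = 3 − 1 = 2 completes the 3 across.
Nothing is forced directly, so branch on R3C1, whose candidates are 6 or 7 or 9. If R3C1 = 6: that forces R3C2 = 9, R1C2 = 8, R4C2 = 7, after which R1C1 would have to be in {6} for the 14 across but in {3,5,7,9} for the 28 down — contradiction. If R3C1 = 9: then R3C2 would have to be in {6} for the 15 across but in {7,8,9} for the 31 down — contradiction. So R3C1 = 7.
R3C2 = 15 − 7 = 8 completes the 15 across.
R1C2 = 9: the only remaining digit allowed by both the 14 across and the 31 down.
R4C2 = 31 − 24 = 7 completes the 31 down.
R1C1 = 14 − 9 = 5 completes the 14 across.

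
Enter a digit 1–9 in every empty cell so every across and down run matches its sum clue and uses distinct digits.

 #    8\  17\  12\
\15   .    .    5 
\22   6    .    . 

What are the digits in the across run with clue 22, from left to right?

17 in 2 cells must be {8,9}.
R1C1 = 8 − 6 = 2 completes the 8 down.
R1C2 = 15 − 7 = 8 completes the 15 across.
R2C2 = 17 − 8 = 9 completes the 17 down.
R2C3 = 22 − 15 = 7 completes the 22 across.

6, 9, 7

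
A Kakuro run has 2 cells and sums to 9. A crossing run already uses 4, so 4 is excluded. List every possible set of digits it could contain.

2 distinct digits from 1–9 sum between 3 and 17.
Dropping sets that contain 4.

{1,8}; {2,7}; {3,6}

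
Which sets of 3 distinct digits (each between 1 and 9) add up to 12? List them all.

{1,2,9}; {1,3,8}; {1,4,7}; {1,5,6}; {2,3,7}; {2,4,6}; {3,4,5}

3 distinct digits from 1–9 sum between 6 and 24.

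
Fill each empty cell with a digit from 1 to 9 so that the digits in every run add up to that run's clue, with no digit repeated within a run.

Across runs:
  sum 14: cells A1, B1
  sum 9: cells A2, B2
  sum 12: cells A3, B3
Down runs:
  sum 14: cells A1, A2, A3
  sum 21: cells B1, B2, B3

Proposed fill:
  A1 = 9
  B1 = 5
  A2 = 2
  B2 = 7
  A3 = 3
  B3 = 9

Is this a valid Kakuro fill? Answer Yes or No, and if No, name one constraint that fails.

Across: 9+5=14; 2+7=9; 3+9=12. Down: 9+2+3=14; 5+7+9=21. No digit repeats within any run.

Yes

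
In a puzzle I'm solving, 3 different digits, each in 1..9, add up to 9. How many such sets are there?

3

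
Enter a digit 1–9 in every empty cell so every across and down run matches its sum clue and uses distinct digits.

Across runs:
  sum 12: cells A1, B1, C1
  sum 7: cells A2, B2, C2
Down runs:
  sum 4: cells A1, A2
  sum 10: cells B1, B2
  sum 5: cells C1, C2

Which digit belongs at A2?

1

7 in 3 cells must be {1,2,4}; 4 in 2 cells must be {1,3}.
The 7 across and the 4 down share only 1, so A2 = 1.
A1 = 4 − 1 = 3 completes the 4 down.
Nothing is forced directly, so branch on B2, whose candidates are 2 or 4. If B2 = 4: then B1 would have to be in {1,2,4,5,7,8} for the 12 across but in {6} for the 10 down — contradiction. So B2 = 2.
B1 = 10 − 2 = 8 completes the 10 down.
C1 = 12 − 11 = 1 completes the 12 across.
C2 = 7 − 3 = 4 completes the 7 across.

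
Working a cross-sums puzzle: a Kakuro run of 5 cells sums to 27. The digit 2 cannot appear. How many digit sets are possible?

6

5 distinct digits from 1–9 sum between 15 and 35.
Dropping sets that contain 2.
Enumerating: {1,3,6,8,9}, {1,4,5,8,9}, {1,4,6,7,9}, {1,5,6,7,8}, {3,4,5,6,9}, {3,4,5,7,8}.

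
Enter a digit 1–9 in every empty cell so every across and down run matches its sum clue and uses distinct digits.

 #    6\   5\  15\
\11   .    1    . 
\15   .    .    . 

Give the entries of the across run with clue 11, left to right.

4, 1, 6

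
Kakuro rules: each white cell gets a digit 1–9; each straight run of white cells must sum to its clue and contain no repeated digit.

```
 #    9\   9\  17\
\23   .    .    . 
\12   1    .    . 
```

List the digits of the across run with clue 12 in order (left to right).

23 in 3 cells must be {6,8,9}; 17 in 2 cells must be {8,9}.
R1C1 = 9 − 1 = 8 completes the 9 down.
R1C2 = 6: the only remaining digit allowed by both the 23 across and the 9 down.
R1C3 = 23 − 14 = 9 completes the 23 across.
R2C2 = 9 − 6 = 3 completes the 9 down.
R2C3 = 12 − 4 = 8 completes the 12 across.

1 3 8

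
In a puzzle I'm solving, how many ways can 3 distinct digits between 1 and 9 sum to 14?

3 distinct digits from 1–9 sum between 6 and 24.

8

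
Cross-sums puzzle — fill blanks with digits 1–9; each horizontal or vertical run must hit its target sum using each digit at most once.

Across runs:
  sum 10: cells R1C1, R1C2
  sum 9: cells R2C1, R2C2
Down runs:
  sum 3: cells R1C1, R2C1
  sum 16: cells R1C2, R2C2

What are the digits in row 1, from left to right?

1 9

3 in 2 cells must be {1,2}; 16 in 2 cells must be {7,9}.
The 9 across and the 16 down share only 7, so R2C2 = 7.
R1C2 = 16 − 7 = 9 completes the 16 down.
R2C1 = 9 − 7 = 2 completes the 9 across.
R1C1 = 10 − 9 = 1 completes the 10 across.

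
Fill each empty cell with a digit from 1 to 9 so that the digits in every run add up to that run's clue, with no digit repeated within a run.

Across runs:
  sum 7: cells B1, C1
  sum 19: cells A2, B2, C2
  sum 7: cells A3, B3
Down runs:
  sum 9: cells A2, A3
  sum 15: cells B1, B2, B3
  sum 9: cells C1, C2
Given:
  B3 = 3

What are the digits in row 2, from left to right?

A3 = 7 − 3 = 4 completes the 7 across.
A2 = 9 − 4 = 5 completes the 9 down.
B2 = 8: the only remaining digit allowed by both the 19 across and the 15 down.
C2 = 19 − 13 = 6 completes the 19 across.
B1 = 15 − 11 = 4 completes the 15 down.
C1 = 7 − 4 = 3 completes the 7 across.

5, 8, 6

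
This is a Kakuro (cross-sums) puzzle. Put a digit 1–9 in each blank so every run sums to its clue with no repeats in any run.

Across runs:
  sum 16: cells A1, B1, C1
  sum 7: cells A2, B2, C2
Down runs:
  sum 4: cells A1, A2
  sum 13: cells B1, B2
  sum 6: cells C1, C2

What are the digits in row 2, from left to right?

7 in 3 cells must be {1,2,4}; 4 in 2 cells must be {1,3}.
The 7 across and the 4 down share only 1, so A2 = 1.
Given what's placed, B2 must be 4 to fit the 7 across and 13 down.
C2 = 7 − 5 = 2 completes the 7 across.
A1 = 4 − 1 = 3 completes the 4 down.
B1 = 13 − 4 = 9 completes the 13 down.
C1 = 16 − 12 = 4 completes the 16 across.

1, 4, 2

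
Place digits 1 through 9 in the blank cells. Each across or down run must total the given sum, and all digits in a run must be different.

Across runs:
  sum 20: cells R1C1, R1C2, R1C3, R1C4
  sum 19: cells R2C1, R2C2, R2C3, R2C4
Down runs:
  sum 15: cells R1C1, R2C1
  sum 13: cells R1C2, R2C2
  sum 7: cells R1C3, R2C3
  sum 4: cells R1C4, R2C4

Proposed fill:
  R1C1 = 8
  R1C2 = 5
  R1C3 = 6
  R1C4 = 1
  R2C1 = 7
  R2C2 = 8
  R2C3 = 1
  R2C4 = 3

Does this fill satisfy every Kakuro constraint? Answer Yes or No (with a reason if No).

Across: 8+5+6+1=20; 7+8+1+3=19. Down: 8+7=15; 5+8=13; 6+1=7; 1+3=4. No digit repeats within any run.

Yes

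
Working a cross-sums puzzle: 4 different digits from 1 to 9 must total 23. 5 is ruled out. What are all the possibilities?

4 distinct digits from 1–9 sum between 10 and 30.
Dropping sets that contain 5.

{1,6,7,9}; {2,4,8,9}; {2,6,7,8}; {3,4,7,9}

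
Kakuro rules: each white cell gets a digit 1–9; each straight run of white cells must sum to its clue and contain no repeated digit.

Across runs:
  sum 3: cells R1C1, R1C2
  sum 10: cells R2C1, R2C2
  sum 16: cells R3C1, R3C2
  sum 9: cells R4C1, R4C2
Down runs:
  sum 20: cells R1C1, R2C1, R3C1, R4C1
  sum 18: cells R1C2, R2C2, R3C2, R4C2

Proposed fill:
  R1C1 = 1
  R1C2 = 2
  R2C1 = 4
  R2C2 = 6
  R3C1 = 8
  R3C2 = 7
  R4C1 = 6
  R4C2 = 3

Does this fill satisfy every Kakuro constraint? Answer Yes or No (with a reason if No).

No — the down run R1C1–R4C1 sums to 19, not 20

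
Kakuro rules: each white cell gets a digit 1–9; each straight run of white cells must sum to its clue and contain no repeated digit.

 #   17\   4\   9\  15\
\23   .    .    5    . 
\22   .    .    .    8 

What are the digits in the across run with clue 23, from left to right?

8 3 5 7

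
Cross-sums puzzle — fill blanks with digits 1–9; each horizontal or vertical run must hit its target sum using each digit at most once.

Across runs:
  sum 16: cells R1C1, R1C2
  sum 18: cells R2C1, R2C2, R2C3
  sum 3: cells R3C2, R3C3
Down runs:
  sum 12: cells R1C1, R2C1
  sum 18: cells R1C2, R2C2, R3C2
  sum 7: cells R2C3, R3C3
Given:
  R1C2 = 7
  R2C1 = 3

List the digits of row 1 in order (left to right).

9 7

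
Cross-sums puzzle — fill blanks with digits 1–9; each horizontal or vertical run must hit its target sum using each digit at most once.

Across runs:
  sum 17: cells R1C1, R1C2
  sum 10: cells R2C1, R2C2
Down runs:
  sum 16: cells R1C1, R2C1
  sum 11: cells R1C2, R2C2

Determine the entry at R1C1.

9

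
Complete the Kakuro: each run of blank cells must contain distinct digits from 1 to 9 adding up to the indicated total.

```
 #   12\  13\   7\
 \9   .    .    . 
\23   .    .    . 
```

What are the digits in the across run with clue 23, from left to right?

9, 8, 6

23 in 3 cells must be {6,8,9}.
The 23 across and the 7 down share only 6, so R2C3 = 6.
R1C3 = 7 − 6 = 1 completes the 7 down.
Nothing is forced directly, so branch on R1C1, whose candidates are 3 or 5. If R1C1 = 5: then R1C2 would have to be in {3} for the 9 across but in {4,5,6,7,8,9} for the 13 down — contradiction. So R1C1 = 3.
R1C2 = 9 − 4 = 5 completes the 9 across.
R2C1 = 12 − 3 = 9 completes the 12 down.
R2C2 = 23 − 15 = 8 completes the 23 across.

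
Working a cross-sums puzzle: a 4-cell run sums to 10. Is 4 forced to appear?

The only way to make 10 from 4 distinct digits is {1,2,3,4}, which contains 4.

Yes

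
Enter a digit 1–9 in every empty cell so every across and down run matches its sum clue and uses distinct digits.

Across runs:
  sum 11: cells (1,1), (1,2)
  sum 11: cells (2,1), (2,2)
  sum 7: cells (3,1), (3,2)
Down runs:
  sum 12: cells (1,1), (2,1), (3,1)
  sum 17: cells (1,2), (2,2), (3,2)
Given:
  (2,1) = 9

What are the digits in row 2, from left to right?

Given what's placed, (1,1) must be 2 to fit the 11 across and 12 down.
(1,2) = 11 − 2 = 9 completes the 11 across.
(2,2) = 11 − 9 = 2 completes the 11 across.
(3,1) = 12 − 11 = 1 completes the 12 down.
(3,2) = 7 − 1 = 6 completes the 7 across.

9 2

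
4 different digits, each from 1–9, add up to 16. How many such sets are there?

4 distinct digits from 1–9 sum between 10 and 30.

8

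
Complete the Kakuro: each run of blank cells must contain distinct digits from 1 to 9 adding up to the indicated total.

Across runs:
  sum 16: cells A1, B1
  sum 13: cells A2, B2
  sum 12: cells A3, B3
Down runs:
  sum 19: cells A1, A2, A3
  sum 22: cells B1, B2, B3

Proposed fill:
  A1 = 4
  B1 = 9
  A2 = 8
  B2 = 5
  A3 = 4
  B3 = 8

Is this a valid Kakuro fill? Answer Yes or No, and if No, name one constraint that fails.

No — the across run A1–B1 sums to 13, not 16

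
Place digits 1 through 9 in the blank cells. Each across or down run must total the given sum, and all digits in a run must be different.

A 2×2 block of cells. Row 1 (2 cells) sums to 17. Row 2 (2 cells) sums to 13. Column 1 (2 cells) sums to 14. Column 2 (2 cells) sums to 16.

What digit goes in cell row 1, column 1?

8

17 in 2 cells must be {8,9}; 16 in 2 cells must be {7,9}.
The 17 across and the 16 down share only 9, so (1,2) = 9.
(2,2) = 16 − 9 = 7 completes the 16 down.
(1,1) = 17 − 9 = 8 completes the 17 across.
(2,1) = 13 − 7 = 6 completes the 13 across.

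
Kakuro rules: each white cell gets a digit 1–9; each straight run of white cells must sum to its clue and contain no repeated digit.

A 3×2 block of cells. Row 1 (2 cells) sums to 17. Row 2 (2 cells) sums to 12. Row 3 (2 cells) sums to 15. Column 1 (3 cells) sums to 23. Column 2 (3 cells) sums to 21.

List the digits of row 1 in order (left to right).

17 in 2 cells must be {8,9}; 23 in 3 cells must be {6,8,9}.
Nothing is forced directly, so branch on (1,1), whose candidates are 8 or 9. If (1,1) = 8: that forces (1,2) = 9, (2,1) = 9, after which (2,2) would have to be in {3} for the 12 across but in {4,5,7,8} for the 21 down — contradiction. So (1,1) = 9.
(1,2) = 17 − 9 = 8 completes the 17 across.
Given what's placed, (2,1) must be 8 to fit the 12 across and 23 down.
(2,2) = 12 − 8 = 4 completes the 12 across.
(3,1) = 23 − 17 = 6 completes the 23 down.
(3,2) = 15 − 6 = 9 completes the 15 across.

9 8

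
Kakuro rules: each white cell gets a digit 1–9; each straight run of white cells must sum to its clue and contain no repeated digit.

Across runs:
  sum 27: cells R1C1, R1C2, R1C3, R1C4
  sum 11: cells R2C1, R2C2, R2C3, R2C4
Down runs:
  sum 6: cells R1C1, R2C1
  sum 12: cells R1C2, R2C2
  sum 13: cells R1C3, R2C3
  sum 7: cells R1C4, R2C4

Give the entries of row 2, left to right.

2 3 5 1

11 in 4 cells must be {1,2,3,5}.
Only 5 fits R2C3 under both its across sum 11 and down sum 13.
R1C3 = 13 − 5 = 8 completes the 13 down.
Given what's placed, R2C2 must be 3 to fit the 11 across and 12 down.
R1C1 = 4: the only remaining digit allowed by both the 27 across and the 6 down.
R1C2 = 12 − 3 = 9 completes the 12 down.
R1C4 = 27 − 21 = 6 completes the 27 across.
R2C1 = 6 − 4 = 2 completes the 6 down.
R2C4 = 11 − 10 = 1 completes the 11 across.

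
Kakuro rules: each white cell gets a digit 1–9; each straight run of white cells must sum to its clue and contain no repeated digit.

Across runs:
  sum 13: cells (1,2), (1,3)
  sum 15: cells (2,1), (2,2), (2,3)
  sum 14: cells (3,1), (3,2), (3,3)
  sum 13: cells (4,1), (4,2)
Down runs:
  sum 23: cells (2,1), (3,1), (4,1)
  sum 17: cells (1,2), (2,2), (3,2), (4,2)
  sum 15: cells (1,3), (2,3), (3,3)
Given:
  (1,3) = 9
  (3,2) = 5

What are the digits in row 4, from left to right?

6 7

23 in 3 cells must be {6,8,9}.
(1,2) = 13 − 9 = 4 completes the 13 across.
No cell is forced outright now. (3,1) can only be 6 or 8 (the digits allowed by both its 14 across and its 23 down). If (3,1) = 6: then (3,3) would have to be in {3} for the 14 across but in {1,2,4,5} for the 15 down — contradiction. So (3,1) = 8.
(3,3) = 14 − 13 = 1 completes the 14 across.
(2,3) = 15 − 10 = 5 completes the 15 down.
No cell is forced outright now. (2,1) can only be 6 or 9 (the digits allowed by both its 15 across and its 23 down). If (2,1) = 6: then (2,2) would have to be in {4} for the 15 across but in {1,2,6,7} for the 17 down — contradiction. So (2,1) = 9.
(2,2) = 15 − 14 = 1 completes the 15 across.
(4,1) = 23 − 17 = 6 completes the 23 down.
(4,2) = 13 − 6 = 7 completes the 13 across.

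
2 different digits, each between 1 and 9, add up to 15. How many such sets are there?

2

2 distinct digits from 1–9 sum between 3 and 17.
Enumerating: {6,9}, {7,8}.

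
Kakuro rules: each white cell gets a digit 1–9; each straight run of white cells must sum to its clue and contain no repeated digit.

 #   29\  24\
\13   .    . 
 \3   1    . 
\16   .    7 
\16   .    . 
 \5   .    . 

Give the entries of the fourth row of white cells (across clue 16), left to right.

7 9

3 in 2 cells must be {1,2}; 16 in 2 cells must be {7,9}.
R2C2 = 3 − 1 = 2 completes the 3 across.
R3C1 = 16 − 7 = 9 completes the 16 across.
Given what's placed, R4C1 must be 7 to fit the 16 across and 29 down.
R4C2 = 16 − 7 = 9 completes the 16 across.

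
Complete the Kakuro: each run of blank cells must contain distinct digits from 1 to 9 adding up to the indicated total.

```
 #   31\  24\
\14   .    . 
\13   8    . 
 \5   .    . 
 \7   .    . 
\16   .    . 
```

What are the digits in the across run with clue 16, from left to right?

9 7

16 in 2 cells must be {7,9}.
R2C2 = 13 − 8 = 5 completes the 13 across.
Nothing is forced directly, so branch on R5C1, whose candidates are 7 or 9. If R5C1 = 7: that forces R5C2 = 9, R1C2 = 6, after which R1C1 would have to be in {8} for the 14 across but in {1,2,3,4,5,6,9} for the 31 down — contradiction. So R5C1 = 9.
R5C2 = 16 − 9 = 7 completes the 16 across.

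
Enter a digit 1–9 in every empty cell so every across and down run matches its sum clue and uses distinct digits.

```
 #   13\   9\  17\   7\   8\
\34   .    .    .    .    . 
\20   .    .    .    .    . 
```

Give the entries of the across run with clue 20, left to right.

34 in 5 cells must be {4,6,7,8,9}; 17 in 2 cells must be {8,9}.
Nothing is forced directly, so branch on R1C3, whose candidates are 8 or 9. If R1C3 = 8: that forces R2C3 = 9, R2C1 = 5, after which R1C1 would have to be in {4,6,7,9} for the 34 across but in {8} for the 13 down — contradiction. So R1C3 = 9.
R2C3 = 17 − 9 = 8 completes the 17 down.
Nothing is forced directly, so branch on R1C4, whose candidates are 4 or 6. If R1C4 = 6: that forces R1C5 = 7, R2C4 = 1, after which R2C5 would have to be in {2,3,4,5,6} for the 20 across but in {1} for the 8 down — contradiction. So R1C4 = 4.
R2C4 = 7 − 4 = 3 completes the 7 down.
R2C1 = 6: the only remaining digit allowed by both the 20 across and the 13 down.
R1C1 = 13 − 6 = 7 completes the 13 down.
Given what's placed, R1C5 must be 6 to fit the 34 across and 8 down.
R2C5 = 8 − 6 = 2 completes the 8 down.
R1C2 = 34 − 26 = 8 completes the 34 across.
R2C2 = 20 − 19 = 1 completes the 20 across.

6 1 8 3 2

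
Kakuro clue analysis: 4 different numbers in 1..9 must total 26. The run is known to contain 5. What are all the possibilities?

4 distinct digits from 1–9 sum between 10 and 30.
Keeping only sets containing 5.

{4,5,8,9}; {5,6,7,8}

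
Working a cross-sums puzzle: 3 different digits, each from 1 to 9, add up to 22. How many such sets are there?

2

3 distinct digits from 1–9 sum between 6 and 24.
Enumerating: {5,8,9}, {6,7,9}.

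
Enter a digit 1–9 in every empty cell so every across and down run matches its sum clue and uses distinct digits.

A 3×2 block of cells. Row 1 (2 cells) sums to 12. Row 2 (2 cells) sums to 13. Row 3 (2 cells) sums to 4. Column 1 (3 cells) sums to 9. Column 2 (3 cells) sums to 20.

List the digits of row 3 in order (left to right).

1 3

4 in 2 cells must be {1,3}.
The 4 across and the 20 down share only 3, so (3,2) = 3.
(3,1) = 4 − 3 = 1 completes the 4 across.
Nothing is forced directly, so branch on (1,1), whose candidates are 3 or 5. If (1,1) = 5: then (1,2) would have to be in {7} for the 12 across but in {8,9} for the 20 down — contradiction. So (1,1) = 3.
(1,2) = 12 − 3 = 9 completes the 12 across.
(2,1) = 9 − 4 = 5 completes the 9 down.
(2,2) = 13 − 5 = 8 completes the 13 across.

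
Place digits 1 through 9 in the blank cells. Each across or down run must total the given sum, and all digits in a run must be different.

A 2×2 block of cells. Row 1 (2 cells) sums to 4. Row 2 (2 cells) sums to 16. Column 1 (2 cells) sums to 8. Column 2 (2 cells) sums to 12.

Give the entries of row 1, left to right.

4 in 2 cells must be {1,3}; 16 in 2 cells must be {7,9}.
The 4 across and the 12 down share only 3, so (1,2) = 3.
The 16 across and the 8 down share only 7, so (2,1) = 7.
(2,2) = 16 − 7 = 9 completes the 16 across.
(1,1) = 4 − 3 = 1 completes the 4 across.

1, 3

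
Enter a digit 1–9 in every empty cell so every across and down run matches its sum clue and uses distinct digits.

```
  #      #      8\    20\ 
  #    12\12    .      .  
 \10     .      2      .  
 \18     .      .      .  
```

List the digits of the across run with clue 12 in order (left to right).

Given what's placed, R1C2 must be 5 to fit the 12 across and 8 down.
R1C3 = 12 − 5 = 7 completes the 12 across.
Given what's placed, R2C3 must be 5 to fit the 10 across and 20 down.
R3C2 = 8 − 7 = 1 completes the 8 down.
R3C3 = 20 − 12 = 8 completes the 20 down.
R2C1 = 10 − 7 = 3 completes the 10 across.
R3C1 = 18 − 9 = 9 completes the 18 across.

5, 7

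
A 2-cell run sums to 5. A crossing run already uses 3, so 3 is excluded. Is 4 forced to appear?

Yes

The only way to make 5 from 2 distinct digits under that restriction is {1,4}, which contains 4.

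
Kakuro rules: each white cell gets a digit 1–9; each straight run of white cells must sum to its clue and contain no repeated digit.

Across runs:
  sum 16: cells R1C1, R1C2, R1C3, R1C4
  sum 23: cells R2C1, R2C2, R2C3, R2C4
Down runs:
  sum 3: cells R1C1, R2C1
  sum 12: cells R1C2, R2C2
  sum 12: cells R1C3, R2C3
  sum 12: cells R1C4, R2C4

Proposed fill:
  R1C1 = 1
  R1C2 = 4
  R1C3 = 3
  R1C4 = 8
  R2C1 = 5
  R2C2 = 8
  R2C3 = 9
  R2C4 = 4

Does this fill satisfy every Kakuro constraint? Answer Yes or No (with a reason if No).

No — the across run R2C1–R2C4 sums to 26, not 23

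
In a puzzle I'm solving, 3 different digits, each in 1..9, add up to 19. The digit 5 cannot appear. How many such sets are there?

4

3 distinct digits from 1–9 sum between 6 and 24.
Dropping sets that contain 5.
Enumerating: {2,8,9}, {3,7,9}, {4,6,9}, {4,7,8}.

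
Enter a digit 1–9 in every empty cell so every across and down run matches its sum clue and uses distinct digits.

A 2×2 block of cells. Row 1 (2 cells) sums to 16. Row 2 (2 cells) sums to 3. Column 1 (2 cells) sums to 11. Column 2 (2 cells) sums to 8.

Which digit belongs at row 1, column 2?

7

16 in 2 cells must be {7,9}; 3 in 2 cells must be {1,2}.
The 16 across and the 8 down share only 7, so (1,2) = 7.
The 3 across and the 11 down share only 2, so (2,1) = 2.
(2,2) = 3 − 2 = 1 completes the 3 across.
(1,1) = 16 − 7 = 9 completes the 16 across.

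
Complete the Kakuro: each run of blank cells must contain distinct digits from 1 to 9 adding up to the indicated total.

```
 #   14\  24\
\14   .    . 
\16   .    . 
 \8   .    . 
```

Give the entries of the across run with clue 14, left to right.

16 in 2 cells must be {7,9}; 24 in 3 cells must be {7,8,9}.
The 8 across and the 24 down share only 7, so R3C2 = 7.
Given what's placed, R2C2 must be 9 to fit the 16 across and 24 down.
R3C1 = 8 − 7 = 1 completes the 8 across.
R1C2 = 24 − 16 = 8 completes the 24 down.
R2C1 = 16 − 9 = 7 completes the 16 across.
R1C1 = 14 − 8 = 6 completes the 14 across.

6 8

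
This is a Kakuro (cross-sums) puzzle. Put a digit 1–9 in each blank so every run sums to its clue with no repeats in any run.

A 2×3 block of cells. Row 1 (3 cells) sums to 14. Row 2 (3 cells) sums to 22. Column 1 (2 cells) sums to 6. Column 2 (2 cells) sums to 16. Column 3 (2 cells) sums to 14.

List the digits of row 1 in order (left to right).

16 in 2 cells must be {7,9}.
The 22 across and the 6 down share only 5, so (2,1) = 5.
Given what's placed, (2,2) must be 9 to fit the 22 across and 16 down.
(2,3) = 22 − 14 = 8 completes the 22 across.
(1,1) = 6 − 5 = 1 completes the 6 down.
(1,2) = 16 − 9 = 7 completes the 16 down.
(1,3) = 14 − 8 = 6 completes the 14 across.

1, 7, 6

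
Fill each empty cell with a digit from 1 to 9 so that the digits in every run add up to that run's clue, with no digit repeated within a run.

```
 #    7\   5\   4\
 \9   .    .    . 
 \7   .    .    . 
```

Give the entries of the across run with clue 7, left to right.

2 4 1

7 in 3 cells must be {1,2,4}; 4 in 2 cells must be {1,3}.
The 7 across and the 4 down share only 1, so R2C3 = 1.
R1C3 = 4 − 1 = 3 completes the 4 down.
Nothing is forced directly, so branch on R2C1, whose candidates are 2 or 4. If R2C1 = 4: then R1C1 would have to be in {1,2,4,5} for the 9 across but in {3} for the 7 down — contradiction. So R2C1 = 2.
R1C1 = 7 − 2 = 5 completes the 7 down.
R1C2 = 9 − 8 = 1 completes the 9 across.
R2C2 = 7 − 3 = 4 completes the 7 across.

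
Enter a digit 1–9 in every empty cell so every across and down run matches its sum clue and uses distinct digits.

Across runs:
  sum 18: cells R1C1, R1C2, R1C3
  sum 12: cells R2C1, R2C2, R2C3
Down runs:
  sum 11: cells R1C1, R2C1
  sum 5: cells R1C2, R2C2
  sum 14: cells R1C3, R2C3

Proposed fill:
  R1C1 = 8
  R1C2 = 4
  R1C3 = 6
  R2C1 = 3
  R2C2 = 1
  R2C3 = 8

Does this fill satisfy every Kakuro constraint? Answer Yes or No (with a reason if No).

Yes

Across: 8+4+6=18; 3+1+8=12. Down: 8+3=11; 4+1=5; 6+8=14. No digit repeats within any run.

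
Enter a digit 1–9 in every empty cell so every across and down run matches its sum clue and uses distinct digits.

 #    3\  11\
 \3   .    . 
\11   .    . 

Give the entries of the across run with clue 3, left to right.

1 2

3 in 2 cells must be {1,2}.
The 3 across and the 11 down share only 2, so R1C2 = 2.
The 11 across and the 3 down share only 2, so R2C1 = 2.
R2C2 = 11 − 2 = 9 completes the 11 across.
R1C1 = 3 − 2 = 1 completes the 3 across.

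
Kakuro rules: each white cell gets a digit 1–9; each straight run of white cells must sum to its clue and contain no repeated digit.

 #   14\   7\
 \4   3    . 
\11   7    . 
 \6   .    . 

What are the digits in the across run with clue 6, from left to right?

4 2

4 in 2 cells must be {1,3}; 7 in 3 cells must be {1,2,4}.
R1C2 = 4 − 3 = 1 completes the 4 across.
R2C2 = 11 − 7 = 4 completes the 11 across.
R3C1 = 14 − 10 = 4 completes the 14 down.
R3C2 = 6 − 4 = 2 completes the 6 across.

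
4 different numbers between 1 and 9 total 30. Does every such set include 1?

No

The only way to make 30 from 4 distinct digits is {6,7,8,9}, which does not contain 1.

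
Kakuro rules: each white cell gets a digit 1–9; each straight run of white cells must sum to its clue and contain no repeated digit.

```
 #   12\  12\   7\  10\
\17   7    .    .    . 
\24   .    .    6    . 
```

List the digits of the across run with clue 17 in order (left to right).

7 3 1 6

R1C3 = 7 − 6 = 1 completes the 7 down.
R2C1 = 12 − 7 = 5 completes the 12 down.
Nothing is forced directly, so branch on R2C2, whose candidates are 4 or 9. If R2C2 = 4: then R1C2 would have to be in {3,4,5,6} for the 17 across but in {8} for the 12 down — contradiction. So R2C2 = 9.
R1C2 = 12 − 9 = 3 completes the 12 down.
R1C4 = 17 − 11 = 6 completes the 17 across.
R2C4 = 24 − 20 = 4 completes the 24 across.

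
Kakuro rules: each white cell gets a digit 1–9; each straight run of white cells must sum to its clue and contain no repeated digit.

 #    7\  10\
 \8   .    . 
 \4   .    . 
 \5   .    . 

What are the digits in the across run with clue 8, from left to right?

4 in 2 cells must be {1,3}; 7 in 3 cells must be {1,2,4}.
The 4 across and the 7 down share only 1, so R2C1 = 1.
R2C2 = 4 − 1 = 3 completes the 4 across.
Given what's placed, R1C1 must be 2 to fit the 8 across and 7 down.
R1C2 = 8 − 2 = 6 completes the 8 across.
R3C1 = 7 − 3 = 4 completes the 7 down.
R3C2 = 5 − 4 = 1 completes the 5 across.

2 6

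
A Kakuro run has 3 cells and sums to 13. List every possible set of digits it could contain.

{1,3,9}; {1,4,8}; {1,5,7}; {2,3,8}; {2,4,7}; {2,5,6}; {3,4,6}

3 distinct digits from 1–9 sum between 6 and 24.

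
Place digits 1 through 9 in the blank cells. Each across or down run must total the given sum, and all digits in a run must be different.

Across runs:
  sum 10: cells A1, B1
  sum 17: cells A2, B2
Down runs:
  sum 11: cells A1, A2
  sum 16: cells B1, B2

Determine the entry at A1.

3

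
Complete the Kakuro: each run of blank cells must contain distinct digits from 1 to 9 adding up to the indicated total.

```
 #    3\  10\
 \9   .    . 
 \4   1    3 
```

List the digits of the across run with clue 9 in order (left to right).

2 7

4 in 2 cells must be {1,3}; 3 in 2 cells must be {1,2}.
R1C1 = 3 − 1 = 2 completes the 3 down.
R1C2 = 9 − 2 = 7 completes the 9 across.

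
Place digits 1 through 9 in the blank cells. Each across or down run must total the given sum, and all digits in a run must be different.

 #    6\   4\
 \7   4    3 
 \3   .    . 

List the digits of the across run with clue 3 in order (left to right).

2, 1

3 in 2 cells must be {1,2}; 4 in 2 cells must be {1,3}.
R2C1 = 6 − 4 = 2 completes the 6 down.
R2C2 = 3 − 2 = 1 completes the 3 across.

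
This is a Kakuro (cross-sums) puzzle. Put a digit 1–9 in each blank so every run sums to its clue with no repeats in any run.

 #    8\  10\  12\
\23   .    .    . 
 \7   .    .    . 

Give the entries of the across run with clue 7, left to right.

23 in 3 cells must be {6,8,9}; 7 in 3 cells must be {1,2,4}.
The 23 across and the 8 down share only 6, so R1C1 = 6.
R2C1 = 8 − 6 = 2 completes the 8 down.
Given what's placed, R2C3 must be 4 to fit the 7 across and 12 down.
R1C3 = 12 − 4 = 8 completes the 12 down.
R2C2 = 7 − 6 = 1 completes the 7 across.
R1C2 = 23 − 14 = 9 completes the 23 across.

2, 1, 4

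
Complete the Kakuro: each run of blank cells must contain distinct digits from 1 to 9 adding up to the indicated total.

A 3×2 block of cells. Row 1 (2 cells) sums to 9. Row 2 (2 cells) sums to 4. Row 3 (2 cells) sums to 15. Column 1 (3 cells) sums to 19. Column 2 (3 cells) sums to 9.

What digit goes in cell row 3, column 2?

6

4 in 2 cells must be {1,3}.
The 4 across and the 19 down share only 3, so (2,1) = 3.
(2,2) = 4 − 3 = 1 completes the 4 across.
Given what's placed, (3,2) must be 6 to fit the 15 across and 9 down.
(1,1) = 7: the only remaining digit allowed by both the 9 across and the 19 down.
(1,2) = 9 − 7 = 2 completes the 9 across.
(3,1) = 15 − 6 = 9 completes the 15 across.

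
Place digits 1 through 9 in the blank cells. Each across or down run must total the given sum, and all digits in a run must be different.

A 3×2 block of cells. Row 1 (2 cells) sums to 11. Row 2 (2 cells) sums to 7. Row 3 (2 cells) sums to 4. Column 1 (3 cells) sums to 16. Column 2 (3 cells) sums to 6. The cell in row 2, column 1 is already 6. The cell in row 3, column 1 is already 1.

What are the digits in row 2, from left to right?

6, 1

4 in 2 cells must be {1,3}; 6 in 3 cells must be {1,2,3}.
(1,1) = 16 − 7 = 9 completes the 16 down.
(1,2) = 11 − 9 = 2 completes the 11 across.
(2,2) = 7 − 6 = 1 completes the 7 across.
(3,2) = 4 − 1 = 3 completes the 4 across.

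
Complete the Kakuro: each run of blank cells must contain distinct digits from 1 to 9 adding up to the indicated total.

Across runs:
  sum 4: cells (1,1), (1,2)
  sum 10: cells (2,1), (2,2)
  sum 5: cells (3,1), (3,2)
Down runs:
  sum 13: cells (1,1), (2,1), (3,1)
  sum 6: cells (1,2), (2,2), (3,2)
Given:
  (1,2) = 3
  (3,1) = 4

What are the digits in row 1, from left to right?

4 in 2 cells must be {1,3}; 6 in 3 cells must be {1,2,3}.
(1,1) = 4 − 3 = 1 completes the 4 across.
(2,1) = 13 − 5 = 8 completes the 13 down.
(2,2) = 10 − 8 = 2 completes the 10 across.
(3,2) = 5 − 4 = 1 completes the 5 across.

1 3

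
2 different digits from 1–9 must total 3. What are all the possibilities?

{1,2}

2 distinct digits from 1–9 sum between 3 and 17.
Only one set works: {1,2}.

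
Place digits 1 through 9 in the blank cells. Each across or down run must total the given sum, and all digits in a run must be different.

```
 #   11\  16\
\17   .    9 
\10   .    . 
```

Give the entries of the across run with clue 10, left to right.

3, 7

17 in 2 cells must be {8,9}; 16 in 2 cells must be {7,9}.
R1C1 = 17 − 9 = 8 completes the 17 across.
R2C1 = 11 − 8 = 3 completes the 11 down.
R2C2 = 10 − 3 = 7 completes the 10 across.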